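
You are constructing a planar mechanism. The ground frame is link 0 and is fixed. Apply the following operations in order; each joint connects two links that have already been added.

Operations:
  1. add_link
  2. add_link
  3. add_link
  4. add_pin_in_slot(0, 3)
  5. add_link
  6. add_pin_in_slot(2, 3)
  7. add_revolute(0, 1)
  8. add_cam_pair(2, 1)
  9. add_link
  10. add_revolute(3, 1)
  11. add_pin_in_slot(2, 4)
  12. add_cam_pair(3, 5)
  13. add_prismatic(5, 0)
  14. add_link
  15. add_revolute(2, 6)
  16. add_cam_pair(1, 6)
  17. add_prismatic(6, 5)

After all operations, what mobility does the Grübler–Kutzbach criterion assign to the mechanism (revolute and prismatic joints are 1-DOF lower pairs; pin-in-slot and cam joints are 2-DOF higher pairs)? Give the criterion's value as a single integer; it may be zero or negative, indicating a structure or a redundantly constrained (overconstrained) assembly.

ground; <1,0,0>
#1 <2,0,0>
#2 <3,0,0>
#3 <4,0,0>
PS:0↔3 J2 <4,0,1>
#4 <5,0,1>
PS:2↔3 J2 <5,0,2>
R:0↔1 J1 <5,1,2>
C:2↔1 J2 <5,1,3>
#5 <6,1,3>
R:3↔1 J1 <6,2,3>
PS:2↔4 J2 <6,2,4>
C:3↔5 J2 <6,2,5>
P:5↔0 J1 <6,3,5>
#6 <7,3,5>
R:2↔6 J1 <7,4,5>
C:1↔6 J2 <7,4,6>
P:6↔5 J1 <7,5,6>
3×6 − 2×5 − 1×6 = 2

M = 2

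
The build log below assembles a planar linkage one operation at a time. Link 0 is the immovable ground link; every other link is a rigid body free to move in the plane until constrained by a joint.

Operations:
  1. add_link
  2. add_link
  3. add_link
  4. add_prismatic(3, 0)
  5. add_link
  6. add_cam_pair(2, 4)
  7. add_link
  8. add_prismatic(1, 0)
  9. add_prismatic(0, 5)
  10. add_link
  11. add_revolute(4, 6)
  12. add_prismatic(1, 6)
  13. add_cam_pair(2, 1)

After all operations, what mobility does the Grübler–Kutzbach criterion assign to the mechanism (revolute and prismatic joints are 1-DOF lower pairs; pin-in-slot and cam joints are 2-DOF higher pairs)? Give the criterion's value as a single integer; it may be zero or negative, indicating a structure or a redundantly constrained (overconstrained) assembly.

M = 6

ground; <1,0,0>
#1 <2,0,0>
#2 <3,0,0>
#3 <4,0,0>
P:3↔0 J1 <4,1,0>
#4 <5,1,0>
C:2↔4 J2 <5,1,1>
#5 <6,1,1>
P:1↔0 J1 <6,2,1>
P:0↔5 J1 <6,3,1>
#6 <7,3,1>
R:4↔6 J1 <7,4,1>
P:1↔6 J1 <7,5,1>
C:2↔1 J2 <7,5,2>
3×6 − 2×5 − 1×2 = 6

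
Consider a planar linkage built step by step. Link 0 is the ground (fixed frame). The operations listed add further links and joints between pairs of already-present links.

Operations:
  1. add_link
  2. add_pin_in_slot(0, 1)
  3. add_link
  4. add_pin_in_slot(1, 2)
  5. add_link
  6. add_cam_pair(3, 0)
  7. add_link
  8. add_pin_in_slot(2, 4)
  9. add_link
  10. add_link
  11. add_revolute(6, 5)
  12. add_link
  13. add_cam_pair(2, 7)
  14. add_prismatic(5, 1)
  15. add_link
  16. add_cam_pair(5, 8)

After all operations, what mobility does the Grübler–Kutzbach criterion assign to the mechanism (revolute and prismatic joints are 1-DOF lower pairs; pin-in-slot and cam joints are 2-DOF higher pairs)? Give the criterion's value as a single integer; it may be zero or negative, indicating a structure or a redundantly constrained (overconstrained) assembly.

ground; <1,0,0>
#1 <2,0,0>
PS:0↔1 J2 <2,0,1>
#2 <3,0,1>
PS:1↔2 J2 <3,0,2>
#3 <4,0,2>
C:3↔0 J2 <4,0,3>
#4 <5,0,3>
PS:2↔4 J2 <5,0,4>
#5 <6,0,4>
#6 <7,0,4>
R:6↔5 J1 <7,1,4>
#7 <8,1,4>
C:2↔7 J2 <8,1,5>
P:5↔1 J1 <8,2,5>
#8 <9,2,5>
C:5↔8 J2 <9,2,6>
3×8 − 2×2 − 1×6 = 14

M = 14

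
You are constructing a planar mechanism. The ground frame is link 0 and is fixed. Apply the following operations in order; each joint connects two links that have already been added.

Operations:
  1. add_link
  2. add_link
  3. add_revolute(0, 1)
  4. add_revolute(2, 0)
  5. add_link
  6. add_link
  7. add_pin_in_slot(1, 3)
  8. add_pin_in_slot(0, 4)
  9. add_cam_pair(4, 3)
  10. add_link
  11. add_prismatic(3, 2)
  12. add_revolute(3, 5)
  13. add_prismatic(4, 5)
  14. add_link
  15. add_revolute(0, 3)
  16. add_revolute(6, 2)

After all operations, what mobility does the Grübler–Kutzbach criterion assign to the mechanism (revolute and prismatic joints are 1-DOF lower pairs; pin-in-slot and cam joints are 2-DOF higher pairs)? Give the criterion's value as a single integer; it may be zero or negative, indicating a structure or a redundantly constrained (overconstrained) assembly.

M = 1

[1;0;0] (link 0 is ground)
L+ [2;0;0]
L+ [3;0;0]
R(0,1)∈J1 [3;1;0]
R(2,0)∈J1 [3;2;0]
L+ [4;2;0]
L+ [5;2;0]
PS(1,3)∈J2 [5;2;1]
PS(0,4)∈J2 [5;2;2]
C(4,3)∈J2 [5;2;3]
L+ [6;2;3]
P(3,2)∈J1 [6;3;3]
R(3,5)∈J1 [6;4;3]
P(4,5)∈J1 [6;5;3]
L+ [7;5;3]
R(0,3)∈J1 [7;6;3]
R(6,2)∈J1 [7;7;3]
mobility = 18 − 14 − 3 = 1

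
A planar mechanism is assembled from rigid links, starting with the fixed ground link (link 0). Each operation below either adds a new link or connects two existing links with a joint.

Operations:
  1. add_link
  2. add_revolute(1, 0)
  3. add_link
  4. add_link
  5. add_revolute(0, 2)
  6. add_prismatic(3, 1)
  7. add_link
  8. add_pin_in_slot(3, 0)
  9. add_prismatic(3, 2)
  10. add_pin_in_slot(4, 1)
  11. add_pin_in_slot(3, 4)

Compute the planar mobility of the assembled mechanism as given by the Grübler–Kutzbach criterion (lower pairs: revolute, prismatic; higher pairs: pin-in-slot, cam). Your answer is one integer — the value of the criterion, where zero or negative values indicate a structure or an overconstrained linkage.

[1;0;0] (link 0 is ground)
L+ [2;0;0]
R(1,0)∈J1 [2;1;0]
L+ [3;1;0]
L+ [4;1;0]
R(0,2)∈J1 [4;2;0]
P(3,1)∈J1 [4;3;0]
L+ [5;3;0]
PS(3,0)∈J2 [5;3;1]
P(3,2)∈J1 [5;4;1]
PS(4,1)∈J2 [5;4;2]
PS(3,4)∈J2 [5;4;3]
mobility = 12 − 8 − 3 = 1

M = 1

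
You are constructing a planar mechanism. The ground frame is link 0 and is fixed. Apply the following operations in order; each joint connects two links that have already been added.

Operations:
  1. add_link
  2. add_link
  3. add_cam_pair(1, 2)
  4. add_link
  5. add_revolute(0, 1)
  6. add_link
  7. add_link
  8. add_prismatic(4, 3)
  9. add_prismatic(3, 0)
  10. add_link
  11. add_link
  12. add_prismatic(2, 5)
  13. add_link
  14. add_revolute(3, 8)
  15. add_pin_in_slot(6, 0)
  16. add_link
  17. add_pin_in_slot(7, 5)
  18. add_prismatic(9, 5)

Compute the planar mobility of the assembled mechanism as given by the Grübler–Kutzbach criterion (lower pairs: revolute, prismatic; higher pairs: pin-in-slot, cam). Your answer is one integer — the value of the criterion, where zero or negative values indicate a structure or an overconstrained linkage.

M = 12

[1;0;0] (link 0 is ground)
L+ [2;0;0]
L+ [3;0;0]
C(1,2)∈J2 [3;0;1]
L+ [4;0;1]
R(0,1)∈J1 [4;1;1]
L+ [5;1;1]
L+ [6;1;1]
P(4,3)∈J1 [6;2;1]
P(3,0)∈J1 [6;3;1]
L+ [7;3;1]
L+ [8;3;1]
P(2,5)∈J1 [8;4;1]
L+ [9;4;1]
R(3,8)∈J1 [9;5;1]
PS(6,0)∈J2 [9;5;2]
L+ [10;5;2]
PS(7,5)∈J2 [10;5;3]
P(9,5)∈J1 [10;6;3]
mobility = 27 − 12 − 3 = 12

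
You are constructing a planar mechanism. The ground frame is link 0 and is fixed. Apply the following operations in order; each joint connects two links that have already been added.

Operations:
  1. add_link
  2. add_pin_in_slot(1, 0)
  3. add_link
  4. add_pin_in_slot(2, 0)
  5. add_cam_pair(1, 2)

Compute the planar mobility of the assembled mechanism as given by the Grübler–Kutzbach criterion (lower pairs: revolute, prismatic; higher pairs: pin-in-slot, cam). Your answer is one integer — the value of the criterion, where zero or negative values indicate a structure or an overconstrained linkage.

link 0 = ground. State L|J1|J2 = 1|0|0
+link1  2|0|0
PS(1,0) f=2→J2  2|0|1
+link2  3|0|1
PS(2,0) f=2→J2  3|0|2
C(1,2) f=2→J2  3|0|3
M = 3(3−1)−2·0−3 = 6−0−3 = 3

M = 3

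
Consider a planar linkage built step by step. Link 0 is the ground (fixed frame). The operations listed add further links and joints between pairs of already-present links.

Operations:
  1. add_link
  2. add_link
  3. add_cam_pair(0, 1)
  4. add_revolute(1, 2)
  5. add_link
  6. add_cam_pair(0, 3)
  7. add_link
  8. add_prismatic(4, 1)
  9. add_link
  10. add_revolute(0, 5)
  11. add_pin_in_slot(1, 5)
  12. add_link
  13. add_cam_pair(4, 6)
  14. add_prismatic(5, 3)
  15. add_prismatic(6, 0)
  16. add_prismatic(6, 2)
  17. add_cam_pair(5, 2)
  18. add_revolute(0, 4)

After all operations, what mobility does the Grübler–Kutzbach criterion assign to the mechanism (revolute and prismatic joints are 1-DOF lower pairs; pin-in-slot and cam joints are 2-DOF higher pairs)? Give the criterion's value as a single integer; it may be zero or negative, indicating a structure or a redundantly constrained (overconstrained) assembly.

[1;0;0] (link 0 is ground)
L+ [2;0;0]
L+ [3;0;0]
C(0,1)∈J2 [3;0;1]
R(1,2)∈J1 [3;1;1]
L+ [4;1;1]
C(0,3)∈J2 [4;1;2]
L+ [5;1;2]
P(4,1)∈J1 [5;2;2]
L+ [6;2;2]
R(0,5)∈J1 [6;3;2]
PS(1,5)∈J2 [6;3;3]
L+ [7;3;3]
C(4,6)∈J2 [7;3;4]
P(5,3)∈J1 [7;4;4]
P(6,0)∈J1 [7;5;4]
P(6,2)∈J1 [7;6;4]
C(5,2)∈J2 [7;6;5]
R(0,4)∈J1 [7;7;5]
mobility = 18 − 14 − 5 = -1

M = -1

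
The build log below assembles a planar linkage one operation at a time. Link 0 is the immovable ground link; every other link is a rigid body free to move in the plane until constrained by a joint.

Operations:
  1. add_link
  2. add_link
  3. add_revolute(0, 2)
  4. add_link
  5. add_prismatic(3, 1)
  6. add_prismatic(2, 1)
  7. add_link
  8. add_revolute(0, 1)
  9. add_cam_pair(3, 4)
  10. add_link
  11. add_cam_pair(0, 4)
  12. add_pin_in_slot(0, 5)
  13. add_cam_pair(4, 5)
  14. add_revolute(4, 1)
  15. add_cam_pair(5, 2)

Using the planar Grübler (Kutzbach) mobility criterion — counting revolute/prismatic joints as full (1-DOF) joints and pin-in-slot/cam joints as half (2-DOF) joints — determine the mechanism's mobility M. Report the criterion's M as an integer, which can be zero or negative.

M = 0

(L,J1,J2)=(1,0,0); link0 fixed
link1: (2,0,0)
link2: (3,0,0)
R 0-2 [J1]: (3,1,0)
link3: (4,1,0)
P 3-1 [J1]: (4,2,0)
P 2-1 [J1]: (4,3,0)
link4: (5,3,0)
R 0-1 [J1]: (5,4,0)
C 3-4 [J2]: (5,4,1)
link5: (6,4,1)
C 0-4 [J2]: (6,4,2)
PS 0-5 [J2]: (6,4,3)
C 4-5 [J2]: (6,4,4)
R 4-1 [J1]: (6,5,4)
C 5-2 [J2]: (6,5,5)
Grübler: 3·5 − 2·5 − 5 = 0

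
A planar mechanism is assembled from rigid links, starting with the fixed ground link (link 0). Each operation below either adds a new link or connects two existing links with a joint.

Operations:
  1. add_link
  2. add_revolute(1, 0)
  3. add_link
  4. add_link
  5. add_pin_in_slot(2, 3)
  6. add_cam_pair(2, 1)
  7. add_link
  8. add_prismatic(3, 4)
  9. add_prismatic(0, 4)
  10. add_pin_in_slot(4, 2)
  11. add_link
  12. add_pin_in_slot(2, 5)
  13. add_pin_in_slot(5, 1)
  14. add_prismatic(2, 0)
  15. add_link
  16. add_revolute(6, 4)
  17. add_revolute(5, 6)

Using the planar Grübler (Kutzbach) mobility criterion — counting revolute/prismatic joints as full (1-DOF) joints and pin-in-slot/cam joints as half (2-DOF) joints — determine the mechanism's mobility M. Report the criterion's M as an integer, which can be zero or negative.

M = 1

[1;0;0] (link 0 is ground)
L+ [2;0;0]
R(1,0)∈J1 [2;1;0]
L+ [3;1;0]
L+ [4;1;0]
PS(2,3)∈J2 [4;1;1]
C(2,1)∈J2 [4;1;2]
L+ [5;1;2]
P(3,4)∈J1 [5;2;2]
P(0,4)∈J1 [5;3;2]
PS(4,2)∈J2 [5;3;3]
L+ [6;3;3]
PS(2,5)∈J2 [6;3;4]
PS(5,1)∈J2 [6;3;5]
P(2,0)∈J1 [6;4;5]
L+ [7;4;5]
R(6,4)∈J1 [7;5;5]
R(5,6)∈J1 [7;6;5]
mobility = 18 − 12 − 5 = 1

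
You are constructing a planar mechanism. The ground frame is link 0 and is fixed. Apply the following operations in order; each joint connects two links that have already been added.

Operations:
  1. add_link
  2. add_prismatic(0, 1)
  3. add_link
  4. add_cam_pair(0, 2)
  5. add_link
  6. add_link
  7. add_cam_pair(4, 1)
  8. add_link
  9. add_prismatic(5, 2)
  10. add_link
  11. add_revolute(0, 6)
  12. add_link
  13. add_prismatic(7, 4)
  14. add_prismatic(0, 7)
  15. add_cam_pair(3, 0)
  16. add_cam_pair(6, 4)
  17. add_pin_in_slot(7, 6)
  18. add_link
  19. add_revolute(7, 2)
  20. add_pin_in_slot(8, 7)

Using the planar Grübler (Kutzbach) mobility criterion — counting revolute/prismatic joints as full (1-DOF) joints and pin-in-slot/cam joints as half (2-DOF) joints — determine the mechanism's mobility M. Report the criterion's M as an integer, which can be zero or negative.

M = 6

ground; <1,0,0>
#1 <2,0,0>
P:0↔1 J1 <2,1,0>
#2 <3,1,0>
C:0↔2 J2 <3,1,1>
#3 <4,1,1>
#4 <5,1,1>
C:4↔1 J2 <5,1,2>
#5 <6,1,2>
P:5↔2 J1 <6,2,2>
#6 <7,2,2>
R:0↔6 J1 <7,3,2>
#7 <8,3,2>
P:7↔4 J1 <8,4,2>
P:0↔7 J1 <8,5,2>
C:3↔0 J2 <8,5,3>
C:6↔4 J2 <8,5,4>
PS:7↔6 J2 <8,5,5>
#8 <9,5,5>
R:7↔2 J1 <9,6,5>
PS:8↔7 J2 <9,6,6>
3×8 − 2×6 − 1×6 = 6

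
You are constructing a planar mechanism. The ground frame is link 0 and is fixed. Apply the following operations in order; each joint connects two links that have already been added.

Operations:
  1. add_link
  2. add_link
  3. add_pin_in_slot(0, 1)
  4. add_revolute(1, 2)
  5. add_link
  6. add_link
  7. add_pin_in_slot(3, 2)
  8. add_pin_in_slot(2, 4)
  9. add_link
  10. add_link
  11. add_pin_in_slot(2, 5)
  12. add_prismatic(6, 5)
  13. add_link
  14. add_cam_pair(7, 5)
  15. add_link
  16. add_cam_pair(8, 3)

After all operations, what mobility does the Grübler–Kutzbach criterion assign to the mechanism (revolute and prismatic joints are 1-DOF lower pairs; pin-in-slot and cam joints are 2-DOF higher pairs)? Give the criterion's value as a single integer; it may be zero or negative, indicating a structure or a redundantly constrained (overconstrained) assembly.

(L,J1,J2)=(1,0,0); link0 fixed
link1: (2,0,0)
link2: (3,0,0)
PS 0-1 [J2]: (3,0,1)
R 1-2 [J1]: (3,1,1)
link3: (4,1,1)
link4: (5,1,1)
PS 3-2 [J2]: (5,1,2)
PS 2-4 [J2]: (5,1,3)
link5: (6,1,3)
link6: (7,1,3)
PS 2-5 [J2]: (7,1,4)
P 6-5 [J1]: (7,2,4)
link7: (8,2,4)
C 7-5 [J2]: (8,2,5)
link8: (9,2,5)
C 8-3 [J2]: (9,2,6)
Grübler: 3·8 − 2·2 − 6 = 14

M = 14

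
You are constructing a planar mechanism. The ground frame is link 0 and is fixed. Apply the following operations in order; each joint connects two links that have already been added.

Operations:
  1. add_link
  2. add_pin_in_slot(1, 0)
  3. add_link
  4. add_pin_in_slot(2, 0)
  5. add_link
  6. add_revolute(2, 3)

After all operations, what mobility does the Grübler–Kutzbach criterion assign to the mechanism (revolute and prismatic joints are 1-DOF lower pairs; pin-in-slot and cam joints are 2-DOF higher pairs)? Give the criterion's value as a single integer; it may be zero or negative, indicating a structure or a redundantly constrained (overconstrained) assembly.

(L,J1,J2)=(1,0,0); link0 fixed
link1: (2,0,0)
PS 1-0 [J2]: (2,0,1)
link2: (3,0,1)
PS 2-0 [J2]: (3,0,2)
link3: (4,0,2)
R 2-3 [J1]: (4,1,2)
Grübler: 3·3 − 2·1 − 2 = 5

M = 5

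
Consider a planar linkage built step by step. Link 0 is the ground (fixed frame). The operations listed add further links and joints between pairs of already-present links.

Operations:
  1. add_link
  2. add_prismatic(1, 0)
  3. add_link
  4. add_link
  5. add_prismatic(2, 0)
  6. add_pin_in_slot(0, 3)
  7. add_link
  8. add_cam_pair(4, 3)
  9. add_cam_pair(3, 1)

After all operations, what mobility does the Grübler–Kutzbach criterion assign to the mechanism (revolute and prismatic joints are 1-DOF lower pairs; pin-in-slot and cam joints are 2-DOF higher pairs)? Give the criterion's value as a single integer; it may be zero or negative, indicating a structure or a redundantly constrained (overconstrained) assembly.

L=1 J1=0 J2=0
add link → L=2 J1=0 J2=0
P@1,0 dof=1 J1 → L=2 J1=1 J2=0
add link → L=3 J1=1 J2=0
add link → L=4 J1=1 J2=0
P@2,0 dof=1 J1 → L=4 J1=2 J2=0
PS@0,3 dof=2 J2 → L=4 J1=2 J2=1
add link → L=5 J1=2 J2=1
C@4,3 dof=2 J2 → L=5 J1=2 J2=2
C@3,1 dof=2 J2 → L=5 J1=2 J2=3
M=3(L−1)−2J1−J2=3·4−2·2−3=5

M = 5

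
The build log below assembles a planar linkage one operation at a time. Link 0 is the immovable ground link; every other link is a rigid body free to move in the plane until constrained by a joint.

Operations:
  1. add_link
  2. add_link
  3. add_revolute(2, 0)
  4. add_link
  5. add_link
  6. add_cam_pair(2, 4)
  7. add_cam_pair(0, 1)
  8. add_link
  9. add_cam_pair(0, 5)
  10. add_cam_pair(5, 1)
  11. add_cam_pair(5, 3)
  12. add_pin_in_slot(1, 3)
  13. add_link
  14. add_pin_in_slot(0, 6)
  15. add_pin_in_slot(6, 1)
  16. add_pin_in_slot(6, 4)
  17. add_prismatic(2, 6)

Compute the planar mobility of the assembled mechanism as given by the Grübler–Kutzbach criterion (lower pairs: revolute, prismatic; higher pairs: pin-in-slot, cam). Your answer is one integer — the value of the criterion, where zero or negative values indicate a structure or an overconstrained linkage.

M = 5

ground; <1,0,0>
#1 <2,0,0>
#2 <3,0,0>
R:2↔0 J1 <3,1,0>
#3 <4,1,0>
#4 <5,1,0>
C:2↔4 J2 <5,1,1>
C:0↔1 J2 <5,1,2>
#5 <6,1,2>
C:0↔5 J2 <6,1,3>
C:5↔1 J2 <6,1,4>
C:5↔3 J2 <6,1,5>
PS:1↔3 J2 <6,1,6>
#6 <7,1,6>
PS:0↔6 J2 <7,1,7>
PS:6↔1 J2 <7,1,8>
PS:6↔4 J2 <7,1,9>
P:2↔6 J1 <7,2,9>
3×6 − 2×2 − 1×9 = 5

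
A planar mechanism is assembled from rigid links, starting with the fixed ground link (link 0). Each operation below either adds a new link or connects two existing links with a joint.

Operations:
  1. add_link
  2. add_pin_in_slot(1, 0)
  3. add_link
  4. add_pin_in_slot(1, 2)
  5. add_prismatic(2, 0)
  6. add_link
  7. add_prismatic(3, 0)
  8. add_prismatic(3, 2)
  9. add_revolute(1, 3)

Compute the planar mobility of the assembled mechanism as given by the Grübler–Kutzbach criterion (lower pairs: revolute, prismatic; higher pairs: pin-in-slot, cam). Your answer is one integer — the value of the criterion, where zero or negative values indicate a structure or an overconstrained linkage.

M = -1

L=1 J1=0 J2=0
add link → L=2 J1=0 J2=0
PS@1,0 dof=2 J2 → L=2 J1=0 J2=1
add link → L=3 J1=0 J2=1
PS@1,2 dof=2 J2 → L=3 J1=0 J2=2
P@2,0 dof=1 J1 → L=3 J1=1 J2=2
add link → L=4 J1=1 J2=2
P@3,0 dof=1 J1 → L=4 J1=2 J2=2
P@3,2 dof=1 J1 → L=4 J1=3 J2=2
R@1,3 dof=1 J1 → L=4 J1=4 J2=2
M=3(L−1)−2J1−J2=3·3−2·4−2=-1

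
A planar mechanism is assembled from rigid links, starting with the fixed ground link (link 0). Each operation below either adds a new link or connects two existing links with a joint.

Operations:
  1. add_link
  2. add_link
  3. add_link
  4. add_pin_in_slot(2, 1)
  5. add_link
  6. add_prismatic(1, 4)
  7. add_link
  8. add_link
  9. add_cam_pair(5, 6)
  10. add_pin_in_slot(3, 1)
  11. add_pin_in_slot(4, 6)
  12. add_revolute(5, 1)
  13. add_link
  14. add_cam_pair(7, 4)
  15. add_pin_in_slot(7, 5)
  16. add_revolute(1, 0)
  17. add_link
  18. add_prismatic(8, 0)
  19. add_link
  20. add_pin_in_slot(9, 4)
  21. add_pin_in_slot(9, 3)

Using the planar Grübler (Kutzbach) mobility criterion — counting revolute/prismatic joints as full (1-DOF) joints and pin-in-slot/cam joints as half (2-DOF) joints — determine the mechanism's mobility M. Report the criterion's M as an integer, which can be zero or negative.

M = 11

ground; <1,0,0>
#1 <2,0,0>
#2 <3,0,0>
#3 <4,0,0>
PS:2↔1 J2 <4,0,1>
#4 <5,0,1>
P:1↔4 J1 <5,1,1>
#5 <6,1,1>
#6 <7,1,1>
C:5↔6 J2 <7,1,2>
PS:3↔1 J2 <7,1,3>
PS:4↔6 J2 <7,1,4>
R:5↔1 J1 <7,2,4>
#7 <8,2,4>
C:7↔4 J2 <8,2,5>
PS:7↔5 J2 <8,2,6>
R:1↔0 J1 <8,3,6>
#8 <9,3,6>
P:8↔0 J1 <9,4,6>
#9 <10,4,6>
PS:9↔4 J2 <10,4,7>
PS:9↔3 J2 <10,4,8>
3×9 − 2×4 − 1×8 = 11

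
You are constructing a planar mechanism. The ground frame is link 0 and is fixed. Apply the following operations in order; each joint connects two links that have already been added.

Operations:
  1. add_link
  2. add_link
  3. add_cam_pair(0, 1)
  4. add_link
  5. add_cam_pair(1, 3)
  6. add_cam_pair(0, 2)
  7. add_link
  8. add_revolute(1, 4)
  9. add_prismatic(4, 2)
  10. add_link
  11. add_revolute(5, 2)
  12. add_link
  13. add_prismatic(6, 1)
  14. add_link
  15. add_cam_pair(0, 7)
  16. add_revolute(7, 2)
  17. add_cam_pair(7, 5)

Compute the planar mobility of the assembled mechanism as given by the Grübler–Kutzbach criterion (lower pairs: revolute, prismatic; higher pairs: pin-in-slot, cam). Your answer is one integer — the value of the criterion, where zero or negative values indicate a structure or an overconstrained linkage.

M = 6

(L,J1,J2)=(1,0,0); link0 fixed
link1: (2,0,0)
link2: (3,0,0)
C 0-1 [J2]: (3,0,1)
link3: (4,0,1)
C 1-3 [J2]: (4,0,2)
C 0-2 [J2]: (4,0,3)
link4: (5,0,3)
R 1-4 [J1]: (5,1,3)
P 4-2 [J1]: (5,2,3)
link5: (6,2,3)
R 5-2 [J1]: (6,3,3)
link6: (7,3,3)
P 6-1 [J1]: (7,4,3)
link7: (8,4,3)
C 0-7 [J2]: (8,4,4)
R 7-2 [J1]: (8,5,4)
C 7-5 [J2]: (8,5,5)
Grübler: 3·7 − 2·5 − 5 = 6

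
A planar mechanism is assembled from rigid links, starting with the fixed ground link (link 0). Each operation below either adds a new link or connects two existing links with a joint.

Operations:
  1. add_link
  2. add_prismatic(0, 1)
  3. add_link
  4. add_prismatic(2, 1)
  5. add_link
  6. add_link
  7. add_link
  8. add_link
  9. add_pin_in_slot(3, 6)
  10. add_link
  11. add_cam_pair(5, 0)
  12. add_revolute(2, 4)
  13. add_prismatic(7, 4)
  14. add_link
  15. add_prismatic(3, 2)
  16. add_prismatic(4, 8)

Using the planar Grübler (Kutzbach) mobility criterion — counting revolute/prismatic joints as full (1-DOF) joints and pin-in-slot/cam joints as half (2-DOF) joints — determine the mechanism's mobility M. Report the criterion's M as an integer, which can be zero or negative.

M = 10

[1;0;0] (link 0 is ground)
L+ [2;0;0]
P(0,1)∈J1 [2;1;0]
L+ [3;1;0]
P(2,1)∈J1 [3;2;0]
L+ [4;2;0]
L+ [5;2;0]
L+ [6;2;0]
L+ [7;2;0]
PS(3,6)∈J2 [7;2;1]
L+ [8;2;1]
C(5,0)∈J2 [8;2;2]
R(2,4)∈J1 [8;3;2]
P(7,4)∈J1 [8;4;2]
L+ [9;4;2]
P(3,2)∈J1 [9;5;2]
P(4,8)∈J1 [9;6;2]
mobility = 24 − 12 − 2 = 10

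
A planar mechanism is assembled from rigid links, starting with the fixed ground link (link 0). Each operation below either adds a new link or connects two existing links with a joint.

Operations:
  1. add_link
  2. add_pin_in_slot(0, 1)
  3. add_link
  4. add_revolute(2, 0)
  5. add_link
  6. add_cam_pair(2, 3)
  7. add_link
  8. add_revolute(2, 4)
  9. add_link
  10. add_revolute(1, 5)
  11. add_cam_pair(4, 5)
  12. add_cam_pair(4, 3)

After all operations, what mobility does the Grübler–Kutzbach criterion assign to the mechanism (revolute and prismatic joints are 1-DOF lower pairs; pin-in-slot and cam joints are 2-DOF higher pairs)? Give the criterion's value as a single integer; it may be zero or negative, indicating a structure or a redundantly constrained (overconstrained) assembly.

M = 5

(L,J1,J2)=(1,0,0); link0 fixed
link1: (2,0,0)
PS 0-1 [J2]: (2,0,1)
link2: (3,0,1)
R 2-0 [J1]: (3,1,1)
link3: (4,1,1)
C 2-3 [J2]: (4,1,2)
link4: (5,1,2)
R 2-4 [J1]: (5,2,2)
link5: (6,2,2)
R 1-5 [J1]: (6,3,2)
C 4-5 [J2]: (6,3,3)
C 4-3 [J2]: (6,3,4)
Grübler: 3·5 − 2·3 − 4 = 5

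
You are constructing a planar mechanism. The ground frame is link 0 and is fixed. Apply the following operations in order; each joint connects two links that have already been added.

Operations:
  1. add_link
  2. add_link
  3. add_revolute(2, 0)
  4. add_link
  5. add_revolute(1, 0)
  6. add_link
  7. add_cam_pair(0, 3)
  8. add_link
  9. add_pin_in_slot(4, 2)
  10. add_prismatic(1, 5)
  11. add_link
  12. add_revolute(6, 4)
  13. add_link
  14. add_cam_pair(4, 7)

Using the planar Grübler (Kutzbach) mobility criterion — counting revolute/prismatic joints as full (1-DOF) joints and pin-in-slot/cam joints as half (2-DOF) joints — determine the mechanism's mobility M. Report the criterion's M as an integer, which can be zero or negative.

link 0 = ground. State L|J1|J2 = 1|0|0
+link1  2|0|0
+link2  3|0|0
R(2,0) f=1→J1  3|1|0
+link3  4|1|0
R(1,0) f=1→J1  4|2|0
+link4  5|2|0
C(0,3) f=2→J2  5|2|1
+link5  6|2|1
PS(4,2) f=2→J2  6|2|2
P(1,5) f=1→J1  6|3|2
+link6  7|3|2
R(6,4) f=1→J1  7|4|2
+link7  8|4|2
C(4,7) f=2→J2  8|4|3
M = 3(8−1)−2·4−3 = 21−8−3 = 10

M = 10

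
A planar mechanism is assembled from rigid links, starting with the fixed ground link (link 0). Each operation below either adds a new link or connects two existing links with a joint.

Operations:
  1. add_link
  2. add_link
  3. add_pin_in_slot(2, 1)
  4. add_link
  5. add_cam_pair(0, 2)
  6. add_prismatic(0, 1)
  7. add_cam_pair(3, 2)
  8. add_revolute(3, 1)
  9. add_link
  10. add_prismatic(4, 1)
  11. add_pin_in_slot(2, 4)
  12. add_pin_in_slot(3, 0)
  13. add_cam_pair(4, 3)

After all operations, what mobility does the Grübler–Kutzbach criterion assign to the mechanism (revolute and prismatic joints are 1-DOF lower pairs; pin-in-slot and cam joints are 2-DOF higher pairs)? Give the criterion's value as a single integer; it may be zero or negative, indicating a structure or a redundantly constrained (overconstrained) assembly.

M = 0

[1;0;0] (link 0 is ground)
L+ [2;0;0]
L+ [3;0;0]
PS(2,1)∈J2 [3;0;1]
L+ [4;0;1]
C(0,2)∈J2 [4;0;2]
P(0,1)∈J1 [4;1;2]
C(3,2)∈J2 [4;1;3]
R(3,1)∈J1 [4;2;3]
L+ [5;2;3]
P(4,1)∈J1 [5;3;3]
PS(2,4)∈J2 [5;3;4]
PS(3,0)∈J2 [5;3;5]
C(4,3)∈J2 [5;3;6]
mobility = 12 − 6 − 6 = 0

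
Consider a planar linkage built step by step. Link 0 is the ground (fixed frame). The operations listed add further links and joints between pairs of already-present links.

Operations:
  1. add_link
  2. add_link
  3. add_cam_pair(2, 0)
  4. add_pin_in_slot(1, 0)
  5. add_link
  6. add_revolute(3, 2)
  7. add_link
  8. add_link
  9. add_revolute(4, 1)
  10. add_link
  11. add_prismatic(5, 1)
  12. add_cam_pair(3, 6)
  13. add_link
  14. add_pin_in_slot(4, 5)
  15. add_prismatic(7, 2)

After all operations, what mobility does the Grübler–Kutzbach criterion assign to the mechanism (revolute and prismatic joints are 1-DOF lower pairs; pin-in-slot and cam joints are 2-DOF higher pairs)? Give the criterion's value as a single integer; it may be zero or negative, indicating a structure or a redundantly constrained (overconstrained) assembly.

M = 9

[1;0;0] (link 0 is ground)
L+ [2;0;0]
L+ [3;0;0]
C(2,0)∈J2 [3;0;1]
PS(1,0)∈J2 [3;0;2]
L+ [4;0;2]
R(3,2)∈J1 [4;1;2]
L+ [5;1;2]
L+ [6;1;2]
R(4,1)∈J1 [6;2;2]
L+ [7;2;2]
P(5,1)∈J1 [7;3;2]
C(3,6)∈J2 [7;3;3]
L+ [8;3;3]
PS(4,5)∈J2 [8;3;4]
P(7,2)∈J1 [8;4;4]
mobility = 21 − 8 − 4 = 9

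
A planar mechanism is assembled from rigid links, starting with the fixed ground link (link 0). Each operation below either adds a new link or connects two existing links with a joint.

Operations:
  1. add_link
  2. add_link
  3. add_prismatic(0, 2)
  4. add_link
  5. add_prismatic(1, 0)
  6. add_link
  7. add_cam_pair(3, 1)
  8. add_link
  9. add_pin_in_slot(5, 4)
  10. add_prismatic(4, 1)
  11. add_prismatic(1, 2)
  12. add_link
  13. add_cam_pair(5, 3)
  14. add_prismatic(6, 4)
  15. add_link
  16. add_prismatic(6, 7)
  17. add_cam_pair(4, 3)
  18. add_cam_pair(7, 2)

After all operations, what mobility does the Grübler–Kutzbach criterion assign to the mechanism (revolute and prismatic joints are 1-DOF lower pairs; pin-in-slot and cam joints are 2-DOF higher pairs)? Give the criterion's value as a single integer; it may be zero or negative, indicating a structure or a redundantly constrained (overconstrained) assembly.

M = 4

ground; <1,0,0>
#1 <2,0,0>
#2 <3,0,0>
P:0↔2 J1 <3,1,0>
#3 <4,1,0>
P:1↔0 J1 <4,2,0>
#4 <5,2,0>
C:3↔1 J2 <5,2,1>
#5 <6,2,1>
PS:5↔4 J2 <6,2,2>
P:4↔1 J1 <6,3,2>
P:1↔2 J1 <6,4,2>
#6 <7,4,2>
C:5↔3 J2 <7,4,3>
P:6↔4 J1 <7,5,3>
#7 <8,5,3>
P:6↔7 J1 <8,6,3>
C:4↔3 J2 <8,6,4>
C:7↔2 J2 <8,6,5>
3×7 − 2×6 − 1×5 = 4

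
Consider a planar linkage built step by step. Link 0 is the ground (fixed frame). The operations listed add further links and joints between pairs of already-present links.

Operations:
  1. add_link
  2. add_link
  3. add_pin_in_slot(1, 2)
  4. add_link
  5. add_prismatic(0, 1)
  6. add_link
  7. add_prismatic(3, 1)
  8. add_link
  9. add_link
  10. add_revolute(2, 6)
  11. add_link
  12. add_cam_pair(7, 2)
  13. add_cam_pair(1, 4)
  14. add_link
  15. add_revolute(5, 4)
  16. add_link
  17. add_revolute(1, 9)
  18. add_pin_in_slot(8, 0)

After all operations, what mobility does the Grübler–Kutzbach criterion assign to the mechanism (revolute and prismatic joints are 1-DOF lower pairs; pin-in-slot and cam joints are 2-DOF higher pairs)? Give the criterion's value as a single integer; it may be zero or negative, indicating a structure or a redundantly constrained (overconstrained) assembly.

M = 13

L=1 J1=0 J2=0
add link → L=2 J1=0 J2=0
add link → L=3 J1=0 J2=0
PS@1,2 dof=2 J2 → L=3 J1=0 J2=1
add link → L=4 J1=0 J2=1
P@0,1 dof=1 J1 → L=4 J1=1 J2=1
add link → L=5 J1=1 J2=1
P@3,1 dof=1 J1 → L=5 J1=2 J2=1
add link → L=6 J1=2 J2=1
add link → L=7 J1=2 J2=1
R@2,6 dof=1 J1 → L=7 J1=3 J2=1
add link → L=8 J1=3 J2=1
C@7,2 dof=2 J2 → L=8 J1=3 J2=2
C@1,4 dof=2 J2 → L=8 J1=3 J2=3
add link → L=9 J1=3 J2=3
R@5,4 dof=1 J1 → L=9 J1=4 J2=3
add link → L=10 J1=4 J2=3
R@1,9 dof=1 J1 → L=10 J1=5 J2=3
PS@8,0 dof=2 J2 → L=10 J1=5 J2=4
M=3(L−1)−2J1−J2=3·9−2·5−4=13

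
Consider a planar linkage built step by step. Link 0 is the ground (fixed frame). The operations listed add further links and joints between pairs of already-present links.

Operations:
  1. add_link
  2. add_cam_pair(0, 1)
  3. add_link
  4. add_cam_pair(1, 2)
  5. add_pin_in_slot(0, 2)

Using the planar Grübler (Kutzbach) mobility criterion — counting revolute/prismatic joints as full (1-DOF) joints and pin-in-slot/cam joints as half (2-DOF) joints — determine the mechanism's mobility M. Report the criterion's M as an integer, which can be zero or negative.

L=1 J1=0 J2=0
add link → L=2 J1=0 J2=0
C@0,1 dof=2 J2 → L=2 J1=0 J2=1
add link → L=3 J1=0 J2=1
C@1,2 dof=2 J2 → L=3 J1=0 J2=2
PS@0,2 dof=2 J2 → L=3 J1=0 J2=3
M=3(L−1)−2J1−J2=3·2−2·0−3=3

M = 3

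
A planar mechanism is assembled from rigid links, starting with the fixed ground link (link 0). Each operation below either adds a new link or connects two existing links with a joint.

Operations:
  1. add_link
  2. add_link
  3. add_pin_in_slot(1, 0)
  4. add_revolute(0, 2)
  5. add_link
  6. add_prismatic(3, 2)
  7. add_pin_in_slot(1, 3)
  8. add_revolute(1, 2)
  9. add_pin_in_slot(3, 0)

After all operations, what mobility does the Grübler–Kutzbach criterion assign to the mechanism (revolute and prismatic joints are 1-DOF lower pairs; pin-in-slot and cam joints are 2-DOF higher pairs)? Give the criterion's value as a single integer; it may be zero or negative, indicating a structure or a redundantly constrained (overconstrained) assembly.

M = 0

[1;0;0] (link 0 is ground)
L+ [2;0;0]
L+ [3;0;0]
PS(1,0)∈J2 [3;0;1]
R(0,2)∈J1 [3;1;1]
L+ [4;1;1]
P(3,2)∈J1 [4;2;1]
PS(1,3)∈J2 [4;2;2]
R(1,2)∈J1 [4;3;2]
PS(3,0)∈J2 [4;3;3]
mobility = 9 − 6 − 3 = 0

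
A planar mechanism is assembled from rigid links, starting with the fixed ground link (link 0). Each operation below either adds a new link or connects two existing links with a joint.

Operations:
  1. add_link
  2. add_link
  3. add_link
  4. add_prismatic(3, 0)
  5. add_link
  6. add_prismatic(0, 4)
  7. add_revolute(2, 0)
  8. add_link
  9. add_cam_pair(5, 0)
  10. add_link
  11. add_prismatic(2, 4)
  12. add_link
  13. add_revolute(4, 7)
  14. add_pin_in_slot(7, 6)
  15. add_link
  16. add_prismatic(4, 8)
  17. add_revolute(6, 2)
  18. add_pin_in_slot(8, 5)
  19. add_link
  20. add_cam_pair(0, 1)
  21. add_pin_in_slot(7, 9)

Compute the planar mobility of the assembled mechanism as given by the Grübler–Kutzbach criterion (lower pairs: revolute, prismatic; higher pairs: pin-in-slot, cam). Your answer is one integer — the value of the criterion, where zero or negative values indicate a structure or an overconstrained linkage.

M = 8

L=1 J1=0 J2=0
add link → L=2 J1=0 J2=0
add link → L=3 J1=0 J2=0
add link → L=4 J1=0 J2=0
P@3,0 dof=1 J1 → L=4 J1=1 J2=0
add link → L=5 J1=1 J2=0
P@0,4 dof=1 J1 → L=5 J1=2 J2=0
R@2,0 dof=1 J1 → L=5 J1=3 J2=0
add link → L=6 J1=3 J2=0
C@5,0 dof=2 J2 → L=6 J1=3 J2=1
add link → L=7 J1=3 J2=1
P@2,4 dof=1 J1 → L=7 J1=4 J2=1
add link → L=8 J1=4 J2=1
R@4,7 dof=1 J1 → L=8 J1=5 J2=1
PS@7,6 dof=2 J2 → L=8 J1=5 J2=2
add link → L=9 J1=5 J2=2
P@4,8 dof=1 J1 → L=9 J1=6 J2=2
R@6,2 dof=1 J1 → L=9 J1=7 J2=2
PS@8,5 dof=2 J2 → L=9 J1=7 J2=3
add link → L=10 J1=7 J2=3
C@0,1 dof=2 J2 → L=10 J1=7 J2=4
PS@7,9 dof=2 J2 → L=10 J1=7 J2=5
M=3(L−1)−2J1−J2=3·9−2·7−5=8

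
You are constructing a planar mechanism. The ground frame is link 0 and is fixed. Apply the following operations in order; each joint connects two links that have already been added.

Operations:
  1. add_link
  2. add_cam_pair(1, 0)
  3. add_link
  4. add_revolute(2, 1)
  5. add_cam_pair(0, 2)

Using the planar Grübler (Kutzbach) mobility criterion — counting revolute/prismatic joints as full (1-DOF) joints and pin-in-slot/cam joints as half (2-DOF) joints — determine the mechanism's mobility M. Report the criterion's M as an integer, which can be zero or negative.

L=1 J1=0 J2=0
add link → L=2 J1=0 J2=0
C@1,0 dof=2 J2 → L=2 J1=0 J2=1
add link → L=3 J1=0 J2=1
R@2,1 dof=1 J1 → L=3 J1=1 J2=1
C@0,2 dof=2 J2 → L=3 J1=1 J2=2
M=3(L−1)−2J1−J2=3·2−2·1−2=2

M = 2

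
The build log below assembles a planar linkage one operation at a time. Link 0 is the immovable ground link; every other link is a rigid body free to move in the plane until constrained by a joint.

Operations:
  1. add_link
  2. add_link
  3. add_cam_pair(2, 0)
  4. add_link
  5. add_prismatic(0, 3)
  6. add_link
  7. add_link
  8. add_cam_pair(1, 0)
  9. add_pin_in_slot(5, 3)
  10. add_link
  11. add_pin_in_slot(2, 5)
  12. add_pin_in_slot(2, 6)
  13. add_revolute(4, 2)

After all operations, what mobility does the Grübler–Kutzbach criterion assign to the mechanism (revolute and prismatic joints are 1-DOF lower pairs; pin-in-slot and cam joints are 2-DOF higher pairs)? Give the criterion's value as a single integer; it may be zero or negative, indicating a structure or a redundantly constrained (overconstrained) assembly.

[1;0;0] (link 0 is ground)
L+ [2;0;0]
L+ [3;0;0]
C(2,0)∈J2 [3;0;1]
L+ [4;0;1]
P(0,3)∈J1 [4;1;1]
L+ [5;1;1]
L+ [6;1;1]
C(1,0)∈J2 [6;1;2]
PS(5,3)∈J2 [6;1;3]
L+ [7;1;3]
PS(2,5)∈J2 [7;1;4]
PS(2,6)∈J2 [7;1;5]
R(4,2)∈J1 [7;2;5]
mobility = 18 − 4 − 5 = 9

M = 9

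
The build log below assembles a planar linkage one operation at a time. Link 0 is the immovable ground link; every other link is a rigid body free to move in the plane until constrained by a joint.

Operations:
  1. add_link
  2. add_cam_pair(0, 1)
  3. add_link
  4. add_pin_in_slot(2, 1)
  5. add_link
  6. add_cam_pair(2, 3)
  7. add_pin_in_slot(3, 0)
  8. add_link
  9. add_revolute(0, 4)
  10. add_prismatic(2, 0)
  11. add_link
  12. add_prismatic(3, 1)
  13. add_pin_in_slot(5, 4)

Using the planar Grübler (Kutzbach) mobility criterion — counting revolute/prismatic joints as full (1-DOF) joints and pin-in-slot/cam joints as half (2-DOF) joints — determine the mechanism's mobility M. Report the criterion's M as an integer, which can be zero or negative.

M = 4

ground; <1,0,0>
#1 <2,0,0>
C:0↔1 J2 <2,0,1>
#2 <3,0,1>
PS:2↔1 J2 <3,0,2>
#3 <4,0,2>
C:2↔3 J2 <4,0,3>
PS:3↔0 J2 <4,0,4>
#4 <5,0,4>
R:0↔4 J1 <5,1,4>
P:2↔0 J1 <5,2,4>
#5 <6,2,4>
P:3↔1 J1 <6,3,4>
PS:5↔4 J2 <6,3,5>
3×5 − 2×3 − 1×5 = 4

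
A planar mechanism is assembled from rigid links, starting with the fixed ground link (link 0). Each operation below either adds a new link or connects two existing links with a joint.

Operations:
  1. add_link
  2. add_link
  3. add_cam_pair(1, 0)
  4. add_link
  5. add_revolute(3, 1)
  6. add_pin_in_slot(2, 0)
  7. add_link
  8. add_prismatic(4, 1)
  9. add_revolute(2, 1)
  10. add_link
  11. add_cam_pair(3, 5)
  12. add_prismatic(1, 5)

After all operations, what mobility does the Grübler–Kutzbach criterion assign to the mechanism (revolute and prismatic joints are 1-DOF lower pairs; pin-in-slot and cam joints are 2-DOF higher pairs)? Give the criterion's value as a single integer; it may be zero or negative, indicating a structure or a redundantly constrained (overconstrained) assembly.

M = 4

L=1 J1=0 J2=0
add link → L=2 J1=0 J2=0
add link → L=3 J1=0 J2=0
C@1,0 dof=2 J2 → L=3 J1=0 J2=1
add link → L=4 J1=0 J2=1
R@3,1 dof=1 J1 → L=4 J1=1 J2=1
PS@2,0 dof=2 J2 → L=4 J1=1 J2=2
add link → L=5 J1=1 J2=2
P@4,1 dof=1 J1 → L=5 J1=2 J2=2
R@2,1 dof=1 J1 → L=5 J1=3 J2=2
add link → L=6 J1=3 J2=2
C@3,5 dof=2 J2 → L=6 J1=3 J2=3
P@1,5 dof=1 J1 → L=6 J1=4 J2=3
M=3(L−1)−2J1−J2=3·5−2·4−3=4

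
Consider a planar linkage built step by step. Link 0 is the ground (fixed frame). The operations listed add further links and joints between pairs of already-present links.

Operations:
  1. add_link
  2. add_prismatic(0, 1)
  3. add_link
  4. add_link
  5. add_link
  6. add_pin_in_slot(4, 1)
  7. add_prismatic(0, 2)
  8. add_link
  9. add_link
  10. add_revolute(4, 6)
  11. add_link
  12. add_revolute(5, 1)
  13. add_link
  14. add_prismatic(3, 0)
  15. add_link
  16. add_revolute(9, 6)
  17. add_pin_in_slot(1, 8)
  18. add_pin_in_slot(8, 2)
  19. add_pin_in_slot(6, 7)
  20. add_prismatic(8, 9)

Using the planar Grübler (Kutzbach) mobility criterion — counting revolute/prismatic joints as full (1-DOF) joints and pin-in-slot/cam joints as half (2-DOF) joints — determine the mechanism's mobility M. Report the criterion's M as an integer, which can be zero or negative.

M = 9

link 0 = ground. State L|J1|J2 = 1|0|0
+link1  2|0|0
P(0,1) f=1→J1  2|1|0
+link2  3|1|0
+link3  4|1|0
+link4  5|1|0
PS(4,1) f=2→J2  5|1|1
P(0,2) f=1→J1  5|2|1
+link5  6|2|1
+link6  7|2|1
R(4,6) f=1→J1  7|3|1
+link7  8|3|1
R(5,1) f=1→J1  8|4|1
+link8  9|4|1
P(3,0) f=1→J1  9|5|1
+link9  10|5|1
R(9,6) f=1→J1  10|6|1
PS(1,8) f=2→J2  10|6|2
PS(8,2) f=2→J2  10|6|3
PS(6,7) f=2→J2  10|6|4
P(8,9) f=1→J1  10|7|4
M = 3(10−1)−2·7−4 = 27−14−4 = 9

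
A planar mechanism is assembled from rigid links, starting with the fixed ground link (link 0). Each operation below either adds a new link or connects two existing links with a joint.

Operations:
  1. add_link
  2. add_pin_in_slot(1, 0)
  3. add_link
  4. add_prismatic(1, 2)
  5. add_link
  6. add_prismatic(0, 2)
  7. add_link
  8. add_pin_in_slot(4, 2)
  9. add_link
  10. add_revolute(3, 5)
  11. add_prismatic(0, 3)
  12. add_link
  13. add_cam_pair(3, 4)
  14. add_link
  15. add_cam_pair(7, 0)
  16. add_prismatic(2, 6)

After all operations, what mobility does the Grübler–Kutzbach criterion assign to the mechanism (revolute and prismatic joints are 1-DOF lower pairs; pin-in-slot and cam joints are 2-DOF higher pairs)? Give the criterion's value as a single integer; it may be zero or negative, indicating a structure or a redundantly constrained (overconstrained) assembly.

M = 7

ground; <1,0,0>
#1 <2,0,0>
PS:1↔0 J2 <2,0,1>
#2 <3,0,1>
P:1↔2 J1 <3,1,1>
#3 <4,1,1>
P:0↔2 J1 <4,2,1>
#4 <5,2,1>
PS:4↔2 J2 <5,2,2>
#5 <6,2,2>
R:3↔5 J1 <6,3,2>
P:0↔3 J1 <6,4,2>
#6 <7,4,2>
C:3↔4 J2 <7,4,3>
#7 <8,4,3>
C:7↔0 J2 <8,4,4>
P:2↔6 J1 <8,5,4>
3×7 − 2×5 − 1×4 = 7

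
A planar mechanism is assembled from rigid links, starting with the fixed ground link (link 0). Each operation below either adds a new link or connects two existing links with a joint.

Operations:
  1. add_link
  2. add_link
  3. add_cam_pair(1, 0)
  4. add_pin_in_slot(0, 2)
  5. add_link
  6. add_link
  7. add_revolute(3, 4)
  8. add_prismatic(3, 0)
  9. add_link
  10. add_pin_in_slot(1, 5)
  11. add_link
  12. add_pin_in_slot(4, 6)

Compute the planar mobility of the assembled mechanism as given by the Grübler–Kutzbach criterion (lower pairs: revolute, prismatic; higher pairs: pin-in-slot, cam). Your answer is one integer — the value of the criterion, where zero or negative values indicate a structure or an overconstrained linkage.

L=1 J1=0 J2=0
add link → L=2 J1=0 J2=0
add link → L=3 J1=0 J2=0
C@1,0 dof=2 J2 → L=3 J1=0 J2=1
PS@0,2 dof=2 J2 → L=3 J1=0 J2=2
add link → L=4 J1=0 J2=2
add link → L=5 J1=0 J2=2
R@3,4 dof=1 J1 → L=5 J1=1 J2=2
P@3,0 dof=1 J1 → L=5 J1=2 J2=2
add link → L=6 J1=2 J2=2
PS@1,5 dof=2 J2 → L=6 J1=2 J2=3
add link → L=7 J1=2 J2=3
PS@4,6 dof=2 J2 → L=7 J1=2 J2=4
M=3(L−1)−2J1−J2=3·6−2·2−4=10

M = 10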